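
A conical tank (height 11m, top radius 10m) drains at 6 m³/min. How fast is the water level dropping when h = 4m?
363/(800π) ≈ 0.1444 m/min

r/h = 10/11, so r = (10/11)h
V = (1/3)πr²h = (1/3)π((10/11)h)²h = (100/363)πh³
dV/dh = (100/121)πh²
dh/dt = (dV/dt)/(dV/dh) = -6/((100/121)π·4²) = -363/(800π) m/min
The level is dropping at 363/(800π) ≈ 0.1444 m/min.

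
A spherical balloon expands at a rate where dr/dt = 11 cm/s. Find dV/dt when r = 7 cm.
2156π cm³/s

V = (4/3)πr³
dV/dt = dV/dr · dr/dt = 4πr² · 11
At r = 7: dV/dt = 2156π cm³/s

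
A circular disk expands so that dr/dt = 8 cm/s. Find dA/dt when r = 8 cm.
128π cm²/s

A = πr²
dA/dt = 2πr · dr/dt = 2π(8)(8) = 128π cm²/s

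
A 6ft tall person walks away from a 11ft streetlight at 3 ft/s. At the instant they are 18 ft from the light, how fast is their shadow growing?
18/5 ft/s

By similar triangles: 11/(x+s) = 6/s
Solving: s = 6x/5
ds/dt = 6/5 · dx/dt = 6/5 · 3 = 18/5 ft/s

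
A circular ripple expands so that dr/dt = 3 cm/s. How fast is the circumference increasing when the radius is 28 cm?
6π cm/s

C = 2πr
dC/dt = 2π · dr/dt = 2π · 3 = 6π cm/s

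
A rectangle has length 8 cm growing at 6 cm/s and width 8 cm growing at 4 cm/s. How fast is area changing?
80 cm²/s

A = lw
dA/dt = w·dl/dt + l·dw/dt = 8·6 + 8·4 = 80 cm²/s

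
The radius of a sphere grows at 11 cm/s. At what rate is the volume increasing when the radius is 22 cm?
21296π cm³/s

V = (4/3)πr³
dV/dt = dV/dr · dr/dt = 4πr² · 11
At r = 22: dV/dt = 21296π cm³/s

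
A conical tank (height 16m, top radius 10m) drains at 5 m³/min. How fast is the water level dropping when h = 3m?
64/(45π) ≈ 0.4527 m/min

r/h = 10/16, so r = (5/8)h
V = (1/3)πr²h = (1/3)π((5/8)h)²h = (25/192)πh³
dV/dh = (25/64)πh²
dh/dt = (dV/dt)/(dV/dh) = -5/((25/64)π·3²) = -64/(45π) m/min
The level is dropping at 64/(45π) ≈ 0.4527 m/min.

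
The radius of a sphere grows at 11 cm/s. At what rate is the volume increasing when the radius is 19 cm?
15884π cm³/s

V = (4/3)πr³
dV/dt = dV/dr · dr/dt = 4πr² · 11
At r = 19: dV/dt = 15884π cm³/s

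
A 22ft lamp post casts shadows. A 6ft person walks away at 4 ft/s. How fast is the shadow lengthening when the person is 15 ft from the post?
3/2 ft/s

By similar triangles: 22/(x+s) = 6/s
Solving: s = 6x/16
ds/dt = 6/16 · dx/dt = 3/8 · 4 = 3/2 ft/s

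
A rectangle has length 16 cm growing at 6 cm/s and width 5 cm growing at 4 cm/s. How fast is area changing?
94 cm²/s

A = lw
dA/dt = w·dl/dt + l·dw/dt = 5·6 + 16·4 = 94 cm²/s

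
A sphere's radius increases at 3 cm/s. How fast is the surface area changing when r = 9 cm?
216π cm²/s

S = 4πr²
dS/dt = dS/dr · dr/dt = 8πr · 3
At r = 9: dS/dt = 216π cm²/s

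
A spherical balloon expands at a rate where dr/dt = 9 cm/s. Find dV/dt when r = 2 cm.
144π cm³/s

V = (4/3)πr³
dV/dt = dV/dr · dr/dt = 4πr² · 9
At r = 2: dV/dt = 144π cm³/s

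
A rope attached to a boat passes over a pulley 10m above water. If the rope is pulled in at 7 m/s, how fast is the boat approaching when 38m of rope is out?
19√21/12 ≈ 7.256 m/s

rope² = x² + 10²
x = √(38² - 10²) = 8√21
dx/dt = (rope/x) · d(rope)/dt = (38/(8√21)) · (-7) = -19√21/12 m/s
The boat approaches at 19√21/12 ≈ 7.256 m/s.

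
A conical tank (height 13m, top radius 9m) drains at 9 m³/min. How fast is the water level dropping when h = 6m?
169/(324π) ≈ 0.166 m/min

r/h = 9/13, so r = (9/13)h
V = (1/3)πr²h = (1/3)π((9/13)h)²h = (27/169)πh³
dV/dh = (81/169)πh²
dh/dt = (dV/dt)/(dV/dh) = -9/((81/169)π·6²) = -169/(324π) m/min
The level is dropping at 169/(324π) ≈ 0.166 m/min.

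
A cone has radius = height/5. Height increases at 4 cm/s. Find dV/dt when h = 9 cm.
324π/25 cm³/s

V = (1/3)π(h/5)²h = πh³/75
dV/dt = πh²/25 · 4
At h = 9: dV/dt = 324π/25 cm³/s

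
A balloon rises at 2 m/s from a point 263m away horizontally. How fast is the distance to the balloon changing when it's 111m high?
111√81490/40745 ≈ 0.7777 m/s

z² = 263² + y²
z = √(263² + 111²) = √81490
dz/dt = y/z · dy/dt = 111/√81490 · 2 = 111√81490/40745 ≈ 0.7777 m/s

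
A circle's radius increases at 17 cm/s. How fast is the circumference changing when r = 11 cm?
34π cm/s

C = 2πr
dC/dt = 2π · dr/dt = 2π · 17 = 34π cm/s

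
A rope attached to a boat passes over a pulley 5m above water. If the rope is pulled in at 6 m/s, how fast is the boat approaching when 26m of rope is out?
52√651/217 ≈ 6.114 m/s

rope² = x² + 5²
x = √(26² - 5²) = √651
dx/dt = (rope/x) · d(rope)/dt = (26/√651) · (-6) = -52√651/217 m/s
The boat approaches at 52√651/217 ≈ 6.114 m/s.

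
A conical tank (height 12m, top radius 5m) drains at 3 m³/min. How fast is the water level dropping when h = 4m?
27/(25π) ≈ 0.3438 m/min

r/h = 5/12, so r = (5/12)h
V = (1/3)πr²h = (1/3)π((5/12)h)²h = (25/432)πh³
dV/dh = (25/144)πh²
dh/dt = (dV/dt)/(dV/dh) = -3/((25/144)π·4²) = -27/(25π) m/min
The level is dropping at 27/(25π) ≈ 0.3438 m/min.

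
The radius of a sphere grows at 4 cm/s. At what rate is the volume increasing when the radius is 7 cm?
784π cm³/s

V = (4/3)πr³
dV/dt = dV/dr · dr/dt = 4πr² · 4
At r = 7: dV/dt = 784π cm³/s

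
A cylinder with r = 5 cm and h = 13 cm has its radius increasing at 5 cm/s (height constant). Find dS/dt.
230π cm²/s

S = 2πrh + 2πr² (lateral + bases)
dS/dt = (2πh + 4πr)·dr/dt = (2π·13 + 4π·5)·5
= 230π cm²/s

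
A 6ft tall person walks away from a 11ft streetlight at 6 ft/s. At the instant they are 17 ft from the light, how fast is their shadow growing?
36/5 ft/s

By similar triangles: 11/(x+s) = 6/s
Solving: s = 6x/5
ds/dt = 6/5 · dx/dt = 6/5 · 6 = 36/5 ft/s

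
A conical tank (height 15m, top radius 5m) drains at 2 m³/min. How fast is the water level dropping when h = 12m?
1/(8π) ≈ 0.03979 m/min

r/h = 5/15, so r = (1/3)h
V = (1/3)πr²h = (1/3)π((1/3)h)²h = (1/27)πh³
dV/dh = (1/9)πh²
dh/dt = (dV/dt)/(dV/dh) = -2/((1/9)π·12²) = -1/(8π) m/min
The level is dropping at 1/(8π) ≈ 0.03979 m/min.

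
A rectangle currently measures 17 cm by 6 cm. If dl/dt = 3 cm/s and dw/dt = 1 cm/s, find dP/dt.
8 cm/s

P = 2(l + w)
dP/dt = 2(dl/dt + dw/dt) = 2(3 + 1) = 8 cm/s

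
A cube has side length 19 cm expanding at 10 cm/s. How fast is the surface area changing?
2280 cm²/s

A = 6s²
dA/dt = 12s · ds/dt = 12·19·10 = 2280 cm²/s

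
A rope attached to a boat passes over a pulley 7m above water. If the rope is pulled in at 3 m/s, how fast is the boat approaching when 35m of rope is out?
5√6/4 ≈ 3.062 m/s

rope² = x² + 7²
x = √(35² - 7²) = 14√6
dx/dt = (rope/x) · d(rope)/dt = (35/(14√6)) · (-3) = -5√6/4 m/s
The boat approaches at 5√6/4 ≈ 3.062 m/s.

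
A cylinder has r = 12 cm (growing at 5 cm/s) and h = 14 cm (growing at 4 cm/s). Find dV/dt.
2256π cm³/s

V = πr²h
dV/dt = 2πrh·dr/dt + πr²·dh/dt
= 2π(12)(14)(5) + π(12)²(4)
= 2256π cm³/s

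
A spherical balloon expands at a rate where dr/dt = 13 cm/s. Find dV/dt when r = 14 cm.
10192π cm³/s

V = (4/3)πr³
dV/dt = dV/dr · dr/dt = 4πr² · 13
At r = 14: dV/dt = 10192π cm³/s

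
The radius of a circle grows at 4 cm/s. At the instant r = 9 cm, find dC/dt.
8π cm/s

C = 2πr
dC/dt = 2π · dr/dt = 2π · 4 = 8π cm/s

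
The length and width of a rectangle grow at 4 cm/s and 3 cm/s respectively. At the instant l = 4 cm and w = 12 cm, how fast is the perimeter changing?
14 cm/s

P = 2(l + w)
dP/dt = 2(dl/dt + dw/dt) = 2(4 + 3) = 14 cm/s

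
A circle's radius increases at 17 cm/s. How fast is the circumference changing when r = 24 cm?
34π cm/s

C = 2πr
dC/dt = 2π · dr/dt = 2π · 17 = 34π cm/s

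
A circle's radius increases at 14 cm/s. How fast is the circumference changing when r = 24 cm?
28π cm/s

C = 2πr
dC/dt = 2π · dr/dt = 2π · 14 = 28π cm/s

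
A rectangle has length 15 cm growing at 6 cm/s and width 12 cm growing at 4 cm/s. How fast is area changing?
132 cm²/s

A = lw
dA/dt = w·dl/dt + l·dw/dt = 12·6 + 15·4 = 132 cm²/s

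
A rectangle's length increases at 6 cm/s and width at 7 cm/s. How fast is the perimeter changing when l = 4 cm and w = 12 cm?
26 cm/s

P = 2(l + w)
dP/dt = 2(dl/dt + dw/dt) = 2(6 + 7) = 26 cm/s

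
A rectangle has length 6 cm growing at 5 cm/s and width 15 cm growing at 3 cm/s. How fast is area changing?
93 cm²/s

A = lw
dA/dt = w·dl/dt + l·dw/dt = 15·5 + 6·3 = 93 cm²/s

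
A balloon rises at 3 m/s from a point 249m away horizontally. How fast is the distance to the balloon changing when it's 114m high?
114√8333/8333 ≈ 1.249 m/s

z² = 249² + y²
z = √(249² + 114²) = 3√8333
dz/dt = y/z · dy/dt = 114/(3√8333) · 3 = 114√8333/8333 ≈ 1.249 m/s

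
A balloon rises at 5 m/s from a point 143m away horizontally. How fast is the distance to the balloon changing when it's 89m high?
89√28370/5674 ≈ 2.642 m/s

z² = 143² + y²
z = √(143² + 89²) = √28370
dz/dt = y/z · dy/dt = 89/√28370 · 5 = 89√28370/5674 ≈ 2.642 m/s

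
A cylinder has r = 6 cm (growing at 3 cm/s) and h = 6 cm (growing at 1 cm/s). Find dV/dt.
252π cm³/s

V = πr²h
dV/dt = 2πrh·dr/dt + πr²·dh/dt
= 2π(6)(6)(3) + π(6)²(1)
= 252π cm³/s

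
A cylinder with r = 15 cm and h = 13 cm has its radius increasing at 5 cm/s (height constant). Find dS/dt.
430π cm²/s

S = 2πrh + 2πr² (lateral + bases)
dS/dt = (2πh + 4πr)·dr/dt = (2π·13 + 4π·15)·5
= 430π cm²/s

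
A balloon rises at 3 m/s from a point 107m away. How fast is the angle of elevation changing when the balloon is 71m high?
0.019466 rad/s

tan(θ) = y/107
sec²(θ) · dθ/dt = (1/107) · dy/dt
dθ/dt = cos²(θ)/107 · 3 = 107/(107² + 71²) · 3
dθ/dt = 0.019466 rad/s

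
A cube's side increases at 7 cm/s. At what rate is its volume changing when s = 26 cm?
14196 cm³/s

V = s³
dV/dt = 3s² · ds/dt = 3·26²·7 = 14196 cm³/s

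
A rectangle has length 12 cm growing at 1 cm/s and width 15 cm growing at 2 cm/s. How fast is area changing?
39 cm²/s

A = lw
dA/dt = w·dl/dt + l·dw/dt = 15·1 + 12·2 = 39 cm²/s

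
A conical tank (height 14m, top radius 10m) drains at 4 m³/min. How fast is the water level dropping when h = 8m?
49/(400π) ≈ 0.03899 m/min

r/h = 10/14, so r = (5/7)h
V = (1/3)πr²h = (1/3)π((5/7)h)²h = (25/147)πh³
dV/dh = (25/49)πh²
dh/dt = (dV/dt)/(dV/dh) = -4/((25/49)π·8²) = -49/(400π) m/min
The level is dropping at 49/(400π) ≈ 0.03899 m/min.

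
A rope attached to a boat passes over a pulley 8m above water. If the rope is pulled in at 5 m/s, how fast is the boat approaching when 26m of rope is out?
65√17/51 ≈ 5.255 m/s

rope² = x² + 8²
x = √(26² - 8²) = 6√17
dx/dt = (rope/x) · d(rope)/dt = (26/(6√17)) · (-5) = -65√17/51 m/s
The boat approaches at 65√17/51 ≈ 5.255 m/s.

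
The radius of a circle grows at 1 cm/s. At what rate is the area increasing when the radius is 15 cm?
30π cm²/s

A = πr²
dA/dt = 2πr · dr/dt = 2π(15)(1) = 30π cm²/s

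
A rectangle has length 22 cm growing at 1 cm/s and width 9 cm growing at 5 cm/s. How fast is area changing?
119 cm²/s

A = lw
dA/dt = w·dl/dt + l·dw/dt = 9·1 + 22·5 = 119 cm²/s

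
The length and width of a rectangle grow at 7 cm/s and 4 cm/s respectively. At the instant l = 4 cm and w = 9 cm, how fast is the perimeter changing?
22 cm/s

P = 2(l + w)
dP/dt = 2(dl/dt + dw/dt) = 2(7 + 4) = 22 cm/s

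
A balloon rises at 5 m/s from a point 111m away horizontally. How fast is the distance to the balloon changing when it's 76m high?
380√18097/18097 ≈ 2.825 m/s

z² = 111² + y²
z = √(111² + 76²) = √18097
dz/dt = y/z · dy/dt = 76/√18097 · 5 = 380√18097/18097 ≈ 2.825 m/s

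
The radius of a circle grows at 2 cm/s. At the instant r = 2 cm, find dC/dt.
4π cm/s

C = 2πr
dC/dt = 2π · dr/dt = 2π · 2 = 4π cm/s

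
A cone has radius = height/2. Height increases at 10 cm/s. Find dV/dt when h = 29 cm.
4205π/2 cm³/s

V = (1/3)π(h/2)²h = πh³/12
dV/dt = πh²/4 · 10
At h = 29: dV/dt = 4205π/2 cm³/s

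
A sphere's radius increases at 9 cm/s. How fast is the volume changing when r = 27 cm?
26244π cm³/s

V = (4/3)πr³
dV/dt = dV/dr · dr/dt = 4πr² · 9
At r = 27: dV/dt = 26244π cm³/s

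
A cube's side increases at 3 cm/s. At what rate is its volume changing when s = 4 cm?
144 cm³/s

V = s³
dV/dt = 3s² · ds/dt = 3·4²·3 = 144 cm³/s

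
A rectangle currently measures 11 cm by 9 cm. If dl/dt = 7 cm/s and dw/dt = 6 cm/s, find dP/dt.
26 cm/s

P = 2(l + w)
dP/dt = 2(dl/dt + dw/dt) = 2(7 + 6) = 26 cm/s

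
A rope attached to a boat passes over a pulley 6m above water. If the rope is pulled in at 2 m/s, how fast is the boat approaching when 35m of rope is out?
70√1189/1189 ≈ 2.03 m/s

rope² = x² + 6²
x = √(35² - 6²) = √1189
dx/dt = (rope/x) · d(rope)/dt = (35/√1189) · (-2) = -70√1189/1189 m/s
The boat approaches at 70√1189/1189 ≈ 2.03 m/s.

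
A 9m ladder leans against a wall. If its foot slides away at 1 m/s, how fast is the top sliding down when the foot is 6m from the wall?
2√5/5 ≈ 0.8944 m/s

x² + y² = 9²
2x·dx/dt + 2y·dy/dt = 0
dy/dt = -x/y · dx/dt = -6/(3√5) · 1 = -2√5/5 m/s
The top is descending at 2√5/5 ≈ 0.8944 m/s.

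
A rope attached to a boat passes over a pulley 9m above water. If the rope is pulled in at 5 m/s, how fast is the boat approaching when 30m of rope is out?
50√91/91 ≈ 5.241 m/s

rope² = x² + 9²
x = √(30² - 9²) = 3√91
dx/dt = (rope/x) · d(rope)/dt = (30/(3√91)) · (-5) = -50√91/91 m/s
The boat approaches at 50√91/91 ≈ 5.241 m/s.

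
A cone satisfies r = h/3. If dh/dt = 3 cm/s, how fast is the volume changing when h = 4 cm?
16π/3 cm³/s

V = (1/3)π(h/3)²h = πh³/27
dV/dt = πh²/9 · 3
At h = 4: dV/dt = 16π/3 cm³/s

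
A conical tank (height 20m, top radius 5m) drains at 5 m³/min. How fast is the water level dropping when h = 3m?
80/(9π) ≈ 2.829 m/min

r/h = 5/20, so r = (1/4)h
V = (1/3)πr²h = (1/3)π((1/4)h)²h = (1/48)πh³
dV/dh = (1/16)πh²
dh/dt = (dV/dt)/(dV/dh) = -5/((1/16)π·3²) = -80/(9π) m/min
The level is dropping at 80/(9π) ≈ 2.829 m/min.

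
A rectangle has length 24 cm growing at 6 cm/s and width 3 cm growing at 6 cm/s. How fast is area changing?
162 cm²/s

A = lw
dA/dt = w·dl/dt + l·dw/dt = 3·6 + 24·6 = 162 cm²/s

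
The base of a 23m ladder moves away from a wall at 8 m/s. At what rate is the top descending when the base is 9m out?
9√7/7 ≈ 3.402 m/s

x² + y² = 23²
2x·dx/dt + 2y·dy/dt = 0
dy/dt = -x/y · dx/dt = -9/(8√7) · 8 = -9√7/7 m/s
The top is descending at 9√7/7 ≈ 3.402 m/s.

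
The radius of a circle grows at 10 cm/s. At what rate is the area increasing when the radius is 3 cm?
60π cm²/s

A = πr²
dA/dt = 2πr · dr/dt = 2π(3)(10) = 60π cm²/s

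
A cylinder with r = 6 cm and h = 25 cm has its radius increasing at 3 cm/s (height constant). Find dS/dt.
222π cm²/s

S = 2πrh + 2πr² (lateral + bases)
dS/dt = (2πh + 4πr)·dr/dt = (2π·25 + 4π·6)·3
= 222π cm²/s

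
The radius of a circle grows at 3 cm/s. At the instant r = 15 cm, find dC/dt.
6π cm/s

C = 2πr
dC/dt = 2π · dr/dt = 2π · 3 = 6π cm/s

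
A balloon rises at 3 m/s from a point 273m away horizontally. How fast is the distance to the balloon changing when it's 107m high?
321√85978/85978 ≈ 1.095 m/s

z² = 273² + y²
z = √(273² + 107²) = √85978
dz/dt = y/z · dy/dt = 107/√85978 · 3 = 321√85978/85978 ≈ 1.095 m/s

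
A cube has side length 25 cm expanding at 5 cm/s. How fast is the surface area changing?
1500 cm²/s

A = 6s²
dA/dt = 12s · ds/dt = 12·25·5 = 1500 cm²/s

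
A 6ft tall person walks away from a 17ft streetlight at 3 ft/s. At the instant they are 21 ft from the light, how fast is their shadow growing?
18/11 ft/s

By similar triangles: 17/(x+s) = 6/s
Solving: s = 6x/11
ds/dt = 6/11 · dx/dt = 6/11 · 3 = 18/11 ft/s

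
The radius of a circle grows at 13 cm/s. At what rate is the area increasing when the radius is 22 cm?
572π cm²/s

A = πr²
dA/dt = 2πr · dr/dt = 2π(22)(13) = 572π cm²/s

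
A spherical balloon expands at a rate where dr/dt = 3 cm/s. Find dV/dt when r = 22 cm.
5808π cm³/s

V = (4/3)πr³
dV/dt = dV/dr · dr/dt = 4πr² · 3
At r = 22: dV/dt = 5808π cm³/s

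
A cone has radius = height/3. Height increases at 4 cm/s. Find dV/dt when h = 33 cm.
484π cm³/s

V = (1/3)π(h/3)²h = πh³/27
dV/dt = πh²/9 · 4
At h = 33: dV/dt = 484π cm³/s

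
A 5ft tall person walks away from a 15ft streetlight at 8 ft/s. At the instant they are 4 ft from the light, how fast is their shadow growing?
4 ft/s

By similar triangles: 15/(x+s) = 5/s
Solving: s = 5x/10
ds/dt = 5/10 · dx/dt = 1/2 · 8 = 4 ft/s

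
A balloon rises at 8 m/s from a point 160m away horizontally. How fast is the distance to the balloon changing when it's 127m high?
1016√41729/41729 ≈ 4.974 m/s

z² = 160² + y²
z = √(160² + 127²) = √41729
dz/dt = y/z · dy/dt = 127/√41729 · 8 = 1016√41729/41729 ≈ 4.974 m/s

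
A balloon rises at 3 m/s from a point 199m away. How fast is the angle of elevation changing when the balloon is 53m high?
0.014077 rad/s

tan(θ) = y/199
sec²(θ) · dθ/dt = (1/199) · dy/dt
dθ/dt = cos²(θ)/199 · 3 = 199/(199² + 53²) · 3
dθ/dt = 0.014077 rad/s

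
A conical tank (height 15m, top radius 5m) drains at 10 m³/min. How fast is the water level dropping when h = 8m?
45/(32π) ≈ 0.4476 m/min

r/h = 5/15, so r = (1/3)h
V = (1/3)πr²h = (1/3)π((1/3)h)²h = (1/27)πh³
dV/dh = (1/9)πh²
dh/dt = (dV/dt)/(dV/dh) = -10/((1/9)π·8²) = -45/(32π) m/min
The level is dropping at 45/(32π) ≈ 0.4476 m/min.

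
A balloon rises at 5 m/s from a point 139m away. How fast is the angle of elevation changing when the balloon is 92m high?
0.025013 rad/s

tan(θ) = y/139
sec²(θ) · dθ/dt = (1/139) · dy/dt
dθ/dt = cos²(θ)/139 · 5 = 139/(139² + 92²) · 5
dθ/dt = 0.025013 rad/s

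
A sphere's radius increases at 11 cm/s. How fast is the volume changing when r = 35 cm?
53900π cm³/s

V = (4/3)πr³
dV/dt = dV/dr · dr/dt = 4πr² · 11
At r = 35: dV/dt = 53900π cm³/s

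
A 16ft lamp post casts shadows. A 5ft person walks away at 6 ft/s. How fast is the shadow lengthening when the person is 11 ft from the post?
30/11 ft/s

By similar triangles: 16/(x+s) = 5/s
Solving: s = 5x/11
ds/dt = 5/11 · dx/dt = 5/11 · 6 = 30/11 ft/s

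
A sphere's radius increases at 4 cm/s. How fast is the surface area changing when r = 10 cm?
320π cm²/s

S = 4πr²
dS/dt = dS/dr · dr/dt = 8πr · 4
At r = 10: dS/dt = 320π cm²/s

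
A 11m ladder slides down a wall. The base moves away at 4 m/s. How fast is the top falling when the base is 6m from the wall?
24√85/85 ≈ 2.603 m/s

x² + y² = 11²
2x·dx/dt + 2y·dy/dt = 0
dy/dt = -x/y · dx/dt = -6/√85 · 4 = -24√85/85 m/s
The top is descending at 24√85/85 ≈ 2.603 m/s.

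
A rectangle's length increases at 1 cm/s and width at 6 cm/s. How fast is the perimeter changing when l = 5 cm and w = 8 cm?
14 cm/s

P = 2(l + w)
dP/dt = 2(dl/dt + dw/dt) = 2(1 + 6) = 14 cm/s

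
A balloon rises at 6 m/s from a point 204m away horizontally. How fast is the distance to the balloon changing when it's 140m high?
105√3826/1913 ≈ 3.395 m/s

z² = 204² + y²
z = √(204² + 140²) = 4√3826
dz/dt = y/z · dy/dt = 140/(4√3826) · 6 = 105√3826/1913 ≈ 3.395 m/s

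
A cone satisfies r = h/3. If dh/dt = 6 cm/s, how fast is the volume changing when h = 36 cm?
864π cm³/s

V = (1/3)π(h/3)²h = πh³/27
dV/dt = πh²/9 · 6
At h = 36: dV/dt = 864π cm³/s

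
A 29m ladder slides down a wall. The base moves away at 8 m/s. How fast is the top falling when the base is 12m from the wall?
96√697/697 ≈ 3.636 m/s

x² + y² = 29²
2x·dx/dt + 2y·dy/dt = 0
dy/dt = -x/y · dx/dt = -12/√697 · 8 = -96√697/697 m/s
The top is descending at 96√697/697 ≈ 3.636 m/s.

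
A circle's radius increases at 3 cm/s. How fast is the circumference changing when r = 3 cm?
6π cm/s

C = 2πr
dC/dt = 2π · dr/dt = 2π · 3 = 6π cm/s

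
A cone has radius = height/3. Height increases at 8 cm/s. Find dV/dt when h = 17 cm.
2312π/9 cm³/s

V = (1/3)π(h/3)²h = πh³/27
dV/dt = πh²/9 · 8
At h = 17: dV/dt = 2312π/9 cm³/s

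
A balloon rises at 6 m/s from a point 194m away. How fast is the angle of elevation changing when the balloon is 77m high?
0.026719 rad/s

tan(θ) = y/194
sec²(θ) · dθ/dt = (1/194) · dy/dt
dθ/dt = cos²(θ)/194 · 6 = 194/(194² + 77²) · 6
dθ/dt = 0.026719 rad/s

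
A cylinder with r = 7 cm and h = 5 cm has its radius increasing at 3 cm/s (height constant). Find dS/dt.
114π cm²/s

S = 2πrh + 2πr² (lateral + bases)
dS/dt = (2πh + 4πr)·dr/dt = (2π·5 + 4π·7)·3
= 114π cm²/s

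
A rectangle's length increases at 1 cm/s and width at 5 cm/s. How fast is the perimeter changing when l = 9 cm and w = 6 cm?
12 cm/s

P = 2(l + w)
dP/dt = 2(dl/dt + dw/dt) = 2(1 + 5) = 12 cm/s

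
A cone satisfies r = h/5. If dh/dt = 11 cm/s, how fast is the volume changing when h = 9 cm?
891π/25 cm³/s

V = (1/3)π(h/5)²h = πh³/75
dV/dt = πh²/25 · 11
At h = 9: dV/dt = 891π/25 cm³/s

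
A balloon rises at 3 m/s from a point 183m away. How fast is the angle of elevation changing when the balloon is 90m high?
0.013201 rad/s

tan(θ) = y/183
sec²(θ) · dθ/dt = (1/183) · dy/dt
dθ/dt = cos²(θ)/183 · 3 = 183/(183² + 90²) · 3
dθ/dt = 0.013201 rad/s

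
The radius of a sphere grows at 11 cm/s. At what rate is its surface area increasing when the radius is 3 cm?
264π cm²/s

S = 4πr²
dS/dt = dS/dr · dr/dt = 8πr · 11
At r = 3: dS/dt = 264π cm²/s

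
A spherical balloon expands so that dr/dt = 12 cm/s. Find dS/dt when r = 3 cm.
288π cm²/s

S = 4πr²
dS/dt = dS/dr · dr/dt = 8πr · 12
At r = 3: dS/dt = 288π cm²/s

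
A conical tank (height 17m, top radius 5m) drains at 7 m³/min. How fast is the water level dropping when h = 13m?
2023/(4225π) ≈ 0.1524 m/min

r/h = 5/17, so r = (5/17)h
V = (1/3)πr²h = (1/3)π((5/17)h)²h = (25/867)πh³
dV/dh = (25/289)πh²
dh/dt = (dV/dt)/(dV/dh) = -7/((25/289)π·13²) = -2023/(4225π) m/min
The level is dropping at 2023/(4225π) ≈ 0.1524 m/min.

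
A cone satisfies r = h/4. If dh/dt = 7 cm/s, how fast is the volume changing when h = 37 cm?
9583π/16 cm³/s

V = (1/3)π(h/4)²h = πh³/48
dV/dt = πh²/16 · 7
At h = 37: dV/dt = 9583π/16 cm³/s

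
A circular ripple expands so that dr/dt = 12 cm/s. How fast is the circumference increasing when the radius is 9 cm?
24π cm/s

C = 2πr
dC/dt = 2π · dr/dt = 2π · 12 = 24π cm/s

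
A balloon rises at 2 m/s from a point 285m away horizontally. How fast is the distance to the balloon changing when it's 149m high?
149√103426/51713 ≈ 0.9266 m/s

z² = 285² + y²
z = √(285² + 149²) = √103426
dz/dt = y/z · dy/dt = 149/√103426 · 2 = 149√103426/51713 ≈ 0.9266 m/s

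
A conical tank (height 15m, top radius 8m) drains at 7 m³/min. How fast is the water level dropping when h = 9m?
175/(576π) ≈ 0.09671 m/min

r/h = 8/15, so r = (8/15)h
V = (1/3)πr²h = (1/3)π((8/15)h)²h = (64/675)πh³
dV/dh = (64/225)πh²
dh/dt = (dV/dt)/(dV/dh) = -7/((64/225)π·9²) = -175/(576π) m/min
The level is dropping at 175/(576π) ≈ 0.09671 m/min.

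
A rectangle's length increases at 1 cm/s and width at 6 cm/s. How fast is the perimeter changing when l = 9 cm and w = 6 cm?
14 cm/s

P = 2(l + w)
dP/dt = 2(dl/dt + dw/dt) = 2(1 + 6) = 14 cm/s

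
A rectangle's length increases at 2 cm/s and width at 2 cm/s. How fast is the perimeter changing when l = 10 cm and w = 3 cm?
8 cm/s

P = 2(l + w)
dP/dt = 2(dl/dt + dw/dt) = 2(2 + 2) = 8 cm/s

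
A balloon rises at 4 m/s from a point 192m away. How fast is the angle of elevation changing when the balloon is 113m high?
0.015474 rad/s

tan(θ) = y/192
sec²(θ) · dθ/dt = (1/192) · dy/dt
dθ/dt = cos²(θ)/192 · 4 = 192/(192² + 113²) · 4
dθ/dt = 0.015474 rad/s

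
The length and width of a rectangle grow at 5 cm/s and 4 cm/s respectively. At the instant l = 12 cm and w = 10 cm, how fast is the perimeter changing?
18 cm/s

P = 2(l + w)
dP/dt = 2(dl/dt + dw/dt) = 2(5 + 4) = 18 cm/s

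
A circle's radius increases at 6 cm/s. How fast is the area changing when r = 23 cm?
276π cm²/s

A = πr²
dA/dt = 2πr · dr/dt = 2π(23)(6) = 276π cm²/s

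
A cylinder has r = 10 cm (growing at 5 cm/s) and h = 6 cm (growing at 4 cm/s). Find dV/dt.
1000π cm³/s

V = πr²h
dV/dt = 2πrh·dr/dt + πr²·dh/dt
= 2π(10)(6)(5) + π(10)²(4)
= 1000π cm³/s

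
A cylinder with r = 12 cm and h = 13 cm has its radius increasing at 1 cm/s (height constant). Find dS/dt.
74π cm²/s

S = 2πrh + 2πr² (lateral + bases)
dS/dt = (2πh + 4πr)·dr/dt = (2π·13 + 4π·12)·1
= 74π cm²/s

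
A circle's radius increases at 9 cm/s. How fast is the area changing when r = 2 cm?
36π cm²/s

A = πr²
dA/dt = 2πr · dr/dt = 2π(2)(9) = 36π cm²/s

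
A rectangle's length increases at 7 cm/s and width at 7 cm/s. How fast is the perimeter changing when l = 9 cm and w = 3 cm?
28 cm/s

P = 2(l + w)
dP/dt = 2(dl/dt + dw/dt) = 2(7 + 7) = 28 cm/s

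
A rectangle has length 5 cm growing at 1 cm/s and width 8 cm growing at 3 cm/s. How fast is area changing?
23 cm²/s

A = lw
dA/dt = w·dl/dt + l·dw/dt = 8·1 + 5·3 = 23 cm²/s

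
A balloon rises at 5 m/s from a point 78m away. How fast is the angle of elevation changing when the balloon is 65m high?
0.037831 rad/s

tan(θ) = y/78
sec²(θ) · dθ/dt = (1/78) · dy/dt
dθ/dt = cos²(θ)/78 · 5 = 78/(78² + 65²) · 5
dθ/dt = 0.037831 rad/s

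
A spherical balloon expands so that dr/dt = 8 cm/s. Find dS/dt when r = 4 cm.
256π cm²/s

S = 4πr²
dS/dt = dS/dr · dr/dt = 8πr · 8
At r = 4: dS/dt = 256π cm²/s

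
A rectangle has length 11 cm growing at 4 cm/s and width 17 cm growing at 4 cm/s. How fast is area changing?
112 cm²/s

A = lw
dA/dt = w·dl/dt + l·dw/dt = 17·4 + 11·4 = 112 cm²/s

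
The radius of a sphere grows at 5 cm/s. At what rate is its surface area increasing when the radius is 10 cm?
400π cm²/s

S = 4πr²
dS/dt = dS/dr · dr/dt = 8πr · 5
At r = 10: dS/dt = 400π cm²/s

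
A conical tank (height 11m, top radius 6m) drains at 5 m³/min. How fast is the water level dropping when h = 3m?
605/(324π) ≈ 0.5944 m/min

r/h = 6/11, so r = (6/11)h
V = (1/3)πr²h = (1/3)π((6/11)h)²h = (12/121)πh³
dV/dh = (36/121)πh²
dh/dt = (dV/dt)/(dV/dh) = -5/((36/121)π·3²) = -605/(324π) m/min
The level is dropping at 605/(324π) ≈ 0.5944 m/min.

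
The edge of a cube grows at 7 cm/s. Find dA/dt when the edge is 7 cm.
588 cm²/s

A = 6s²
dA/dt = 12s · ds/dt = 12·7·7 = 588 cm²/s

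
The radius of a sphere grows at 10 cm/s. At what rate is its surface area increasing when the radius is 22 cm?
1760π cm²/s

S = 4πr²
dS/dt = dS/dr · dr/dt = 8πr · 10
At r = 22: dS/dt = 1760π cm²/s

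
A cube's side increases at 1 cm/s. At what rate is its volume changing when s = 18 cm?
972 cm³/s

V = s³
dV/dt = 3s² · ds/dt = 3·18²·1 = 972 cm³/s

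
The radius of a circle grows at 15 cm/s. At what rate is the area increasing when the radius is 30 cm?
900π cm²/s

A = πr²
dA/dt = 2πr · dr/dt = 2π(30)(15) = 900π cm²/s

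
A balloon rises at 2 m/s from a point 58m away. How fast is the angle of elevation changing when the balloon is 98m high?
0.008945 rad/s

tan(θ) = y/58
sec²(θ) · dθ/dt = (1/58) · dy/dt
dθ/dt = cos²(θ)/58 · 2 = 58/(58² + 98²) · 2
dθ/dt = 0.008945 rad/s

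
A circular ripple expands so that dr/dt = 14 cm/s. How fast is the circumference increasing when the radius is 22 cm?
28π cm/s

C = 2πr
dC/dt = 2π · dr/dt = 2π · 14 = 28π cm/s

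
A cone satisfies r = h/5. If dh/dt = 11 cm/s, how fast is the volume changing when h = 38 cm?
15884π/25 cm³/s

V = (1/3)π(h/5)²h = πh³/75
dV/dt = πh²/25 · 11
At h = 38: dV/dt = 15884π/25 cm³/s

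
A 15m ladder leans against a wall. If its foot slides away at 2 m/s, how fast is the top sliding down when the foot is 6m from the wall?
4√21/21 ≈ 0.8729 m/s

x² + y² = 15²
2x·dx/dt + 2y·dy/dt = 0
dy/dt = -x/y · dx/dt = -6/(3√21) · 2 = -4√21/21 m/s
The top is descending at 4√21/21 ≈ 0.8729 m/s.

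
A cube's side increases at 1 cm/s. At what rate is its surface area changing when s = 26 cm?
312 cm²/s

A = 6s²
dA/dt = 12s · ds/dt = 12·26·1 = 312 cm²/s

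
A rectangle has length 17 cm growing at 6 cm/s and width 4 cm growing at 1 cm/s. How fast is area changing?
41 cm²/s

A = lw
dA/dt = w·dl/dt + l·dw/dt = 4·6 + 17·1 = 41 cm²/s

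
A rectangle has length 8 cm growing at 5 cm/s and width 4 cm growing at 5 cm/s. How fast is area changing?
60 cm²/s

A = lw
dA/dt = w·dl/dt + l·dw/dt = 4·5 + 8·5 = 60 cm²/s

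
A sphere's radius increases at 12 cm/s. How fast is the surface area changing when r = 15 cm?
1440π cm²/s

S = 4πr²
dS/dt = dS/dr · dr/dt = 8πr · 12
At r = 15: dS/dt = 1440π cm²/s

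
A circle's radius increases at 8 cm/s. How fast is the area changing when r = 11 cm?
176π cm²/s

A = πr²
dA/dt = 2πr · dr/dt = 2π(11)(8) = 176π cm²/s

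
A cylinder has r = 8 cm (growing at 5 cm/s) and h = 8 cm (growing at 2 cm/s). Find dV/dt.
768π cm³/s

V = πr²h
dV/dt = 2πrh·dr/dt + πr²·dh/dt
= 2π(8)(8)(5) + π(8)²(2)
= 768π cm³/s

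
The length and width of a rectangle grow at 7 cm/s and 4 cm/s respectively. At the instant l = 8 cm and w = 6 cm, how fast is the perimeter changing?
22 cm/s

P = 2(l + w)
dP/dt = 2(dl/dt + dw/dt) = 2(7 + 4) = 22 cm/s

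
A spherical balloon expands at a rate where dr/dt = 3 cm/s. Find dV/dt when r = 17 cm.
3468π cm³/s

V = (4/3)πr³
dV/dt = dV/dr · dr/dt = 4πr² · 3
At r = 17: dV/dt = 3468π cm³/s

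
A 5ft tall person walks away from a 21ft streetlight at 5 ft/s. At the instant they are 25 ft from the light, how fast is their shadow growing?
25/16 ft/s

By similar triangles: 21/(x+s) = 5/s
Solving: s = 5x/16
ds/dt = 5/16 · dx/dt = 5/16 · 5 = 25/16 ft/s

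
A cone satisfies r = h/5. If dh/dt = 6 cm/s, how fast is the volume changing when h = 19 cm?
2166π/25 cm³/s

V = (1/3)π(h/5)²h = πh³/75
dV/dt = πh²/25 · 6
At h = 19: dV/dt = 2166π/25 cm³/s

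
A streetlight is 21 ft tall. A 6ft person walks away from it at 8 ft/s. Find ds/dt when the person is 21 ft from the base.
16/5 ft/s

By similar triangles: 21/(x+s) = 6/s
Solving: s = 6x/15
ds/dt = 6/15 · dx/dt = 2/5 · 8 = 16/5 ft/s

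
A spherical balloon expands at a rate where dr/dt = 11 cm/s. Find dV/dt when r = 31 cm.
42284π cm³/s

V = (4/3)πr³
dV/dt = dV/dr · dr/dt = 4πr² · 11
At r = 31: dV/dt = 42284π cm³/s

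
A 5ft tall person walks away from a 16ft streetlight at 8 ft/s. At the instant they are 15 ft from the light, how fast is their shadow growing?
40/11 ft/s

By similar triangles: 16/(x+s) = 5/s
Solving: s = 5x/11
ds/dt = 5/11 · dx/dt = 5/11 · 8 = 40/11 ft/s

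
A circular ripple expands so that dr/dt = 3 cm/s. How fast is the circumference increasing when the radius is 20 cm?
6π cm/s

C = 2πr
dC/dt = 2π · dr/dt = 2π · 3 = 6π cm/s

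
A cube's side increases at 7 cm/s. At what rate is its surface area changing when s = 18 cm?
1512 cm²/s

A = 6s²
dA/dt = 12s · ds/dt = 12·18·7 = 1512 cm²/s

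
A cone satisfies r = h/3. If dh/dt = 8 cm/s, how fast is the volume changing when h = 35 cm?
9800π/9 cm³/s

V = (1/3)π(h/3)²h = πh³/27
dV/dt = πh²/9 · 8
At h = 35: dV/dt = 9800π/9 cm³/s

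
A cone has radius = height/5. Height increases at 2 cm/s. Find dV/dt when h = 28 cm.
1568π/25 cm³/s

V = (1/3)π(h/5)²h = πh³/75
dV/dt = πh²/25 · 2
At h = 28: dV/dt = 1568π/25 cm³/s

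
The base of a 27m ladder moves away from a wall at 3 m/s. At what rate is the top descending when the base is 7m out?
21√170/340 ≈ 0.8053 m/s

x² + y² = 27²
2x·dx/dt + 2y·dy/dt = 0
dy/dt = -x/y · dx/dt = -7/(2√170) · 3 = -21√170/340 m/s
The top is descending at 21√170/340 ≈ 0.8053 m/s.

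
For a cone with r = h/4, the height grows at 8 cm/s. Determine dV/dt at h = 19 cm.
361π/2 cm³/s

V = (1/3)π(h/4)²h = πh³/48
dV/dt = πh²/16 · 8
At h = 19: dV/dt = 361π/2 cm³/s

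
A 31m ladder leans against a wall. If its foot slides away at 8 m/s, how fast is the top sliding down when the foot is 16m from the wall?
128√705/705 ≈ 4.821 m/s

x² + y² = 31²
2x·dx/dt + 2y·dy/dt = 0
dy/dt = -x/y · dx/dt = -16/√705 · 8 = -128√705/705 m/s
The top is descending at 128√705/705 ≈ 4.821 m/s.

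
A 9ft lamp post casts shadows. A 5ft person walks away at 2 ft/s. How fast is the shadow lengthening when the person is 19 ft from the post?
5/2 ft/s

By similar triangles: 9/(x+s) = 5/s
Solving: s = 5x/4
ds/dt = 5/4 · dx/dt = 5/4 · 2 = 5/2 ft/s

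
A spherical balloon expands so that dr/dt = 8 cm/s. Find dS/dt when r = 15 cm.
960π cm²/s

S = 4πr²
dS/dt = dS/dr · dr/dt = 8πr · 8
At r = 15: dS/dt = 960π cm²/s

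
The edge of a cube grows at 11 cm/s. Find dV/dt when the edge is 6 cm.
1188 cm³/s

V = s³
dV/dt = 3s² · ds/dt = 3·6²·11 = 1188 cm³/s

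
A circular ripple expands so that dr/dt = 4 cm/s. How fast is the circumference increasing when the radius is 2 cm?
8π cm/s

C = 2πr
dC/dt = 2π · dr/dt = 2π · 4 = 8π cm/s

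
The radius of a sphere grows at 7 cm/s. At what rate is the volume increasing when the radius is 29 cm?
23548π cm³/s

V = (4/3)πr³
dV/dt = dV/dr · dr/dt = 4πr² · 7
At r = 29: dV/dt = 23548π cm³/s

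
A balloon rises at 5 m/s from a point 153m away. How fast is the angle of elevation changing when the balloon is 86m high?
0.024834 rad/s

tan(θ) = y/153
sec²(θ) · dθ/dt = (1/153) · dy/dt
dθ/dt = cos²(θ)/153 · 5 = 153/(153² + 86²) · 5
dθ/dt = 0.024834 rad/s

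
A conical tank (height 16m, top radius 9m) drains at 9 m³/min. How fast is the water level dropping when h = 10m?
64/(225π) ≈ 0.09054 m/min

r/h = 9/16, so r = (9/16)h
V = (1/3)πr²h = (1/3)π((9/16)h)²h = (27/256)πh³
dV/dh = (81/256)πh²
dh/dt = (dV/dt)/(dV/dh) = -9/((81/256)π·10²) = -64/(225π) m/min
The level is dropping at 64/(225π) ≈ 0.09054 m/min.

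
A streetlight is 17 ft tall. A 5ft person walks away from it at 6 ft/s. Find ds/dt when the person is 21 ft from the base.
5/2 ft/s

By similar triangles: 17/(x+s) = 5/s
Solving: s = 5x/12
ds/dt = 5/12 · dx/dt = 5/12 · 6 = 5/2 ft/s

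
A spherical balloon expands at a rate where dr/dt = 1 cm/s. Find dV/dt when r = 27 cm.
2916π cm³/s

V = (4/3)πr³
dV/dt = dV/dr · dr/dt = 4πr² · 1
At r = 27: dV/dt = 2916π cm³/s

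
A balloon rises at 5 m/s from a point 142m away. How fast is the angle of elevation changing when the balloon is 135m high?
0.018495 rad/s

tan(θ) = y/142
sec²(θ) · dθ/dt = (1/142) · dy/dt
dθ/dt = cos²(θ)/142 · 5 = 142/(142² + 135²) · 5
dθ/dt = 0.018495 rad/s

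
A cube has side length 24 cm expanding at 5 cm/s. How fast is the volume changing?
8640 cm³/s

V = s³
dV/dt = 3s² · ds/dt = 3·24²·5 = 8640 cm³/s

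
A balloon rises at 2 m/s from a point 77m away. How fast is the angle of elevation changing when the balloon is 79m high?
0.012654 rad/s

tan(θ) = y/77
sec²(θ) · dθ/dt = (1/77) · dy/dt
dθ/dt = cos²(θ)/77 · 2 = 77/(77² + 79²) · 2
dθ/dt = 0.012654 rad/s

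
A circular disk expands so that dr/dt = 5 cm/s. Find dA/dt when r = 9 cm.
90π cm²/s

A = πr²
dA/dt = 2πr · dr/dt = 2π(9)(5) = 90π cm²/s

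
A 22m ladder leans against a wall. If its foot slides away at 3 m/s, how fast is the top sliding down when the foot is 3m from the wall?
9√19/95 ≈ 0.4129 m/s

x² + y² = 22²
2x·dx/dt + 2y·dy/dt = 0
dy/dt = -x/y · dx/dt = -3/(5√19) · 3 = -9√19/95 m/s
The top is descending at 9√19/95 ≈ 0.4129 m/s.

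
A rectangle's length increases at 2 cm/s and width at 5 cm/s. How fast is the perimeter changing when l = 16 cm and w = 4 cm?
14 cm/s

P = 2(l + w)
dP/dt = 2(dl/dt + dw/dt) = 2(2 + 5) = 14 cm/s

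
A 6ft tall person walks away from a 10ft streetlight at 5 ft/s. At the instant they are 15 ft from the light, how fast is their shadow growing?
15/2 ft/s

By similar triangles: 10/(x+s) = 6/s
Solving: s = 6x/4
ds/dt = 6/4 · dx/dt = 3/2 · 5 = 15/2 ft/s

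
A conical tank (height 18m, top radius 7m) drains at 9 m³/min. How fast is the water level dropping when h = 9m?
36/(49π) ≈ 0.2339 m/min

r/h = 7/18, so r = (7/18)h
V = (1/3)πr²h = (1/3)π((7/18)h)²h = (49/972)πh³
dV/dh = (49/324)πh²
dh/dt = (dV/dt)/(dV/dh) = -9/((49/324)π·9²) = -36/(49π) m/min
The level is dropping at 36/(49π) ≈ 0.2339 m/min.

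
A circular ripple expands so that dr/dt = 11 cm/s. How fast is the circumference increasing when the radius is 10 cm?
22π cm/s

C = 2πr
dC/dt = 2π · dr/dt = 2π · 11 = 22π cm/s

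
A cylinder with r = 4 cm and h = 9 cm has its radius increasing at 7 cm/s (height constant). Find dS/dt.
238π cm²/s

S = 2πrh + 2πr² (lateral + bases)
dS/dt = (2πh + 4πr)·dr/dt = (2π·9 + 4π·4)·7
= 238π cm²/s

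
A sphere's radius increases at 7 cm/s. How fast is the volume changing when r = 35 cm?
34300π cm³/s

V = (4/3)πr³
dV/dt = dV/dr · dr/dt = 4πr² · 7
At r = 35: dV/dt = 34300π cm³/s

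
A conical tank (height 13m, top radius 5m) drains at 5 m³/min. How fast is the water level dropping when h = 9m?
169/(405π) ≈ 0.1328 m/min

r/h = 5/13, so r = (5/13)h
V = (1/3)πr²h = (1/3)π((5/13)h)²h = (25/507)πh³
dV/dh = (25/169)πh²
dh/dt = (dV/dt)/(dV/dh) = -5/((25/169)π·9²) = -169/(405π) m/min
The level is dropping at 169/(405π) ≈ 0.1328 m/min.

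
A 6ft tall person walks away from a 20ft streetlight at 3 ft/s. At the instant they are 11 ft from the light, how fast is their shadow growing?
9/7 ft/s

By similar triangles: 20/(x+s) = 6/s
Solving: s = 6x/14
ds/dt = 6/14 · dx/dt = 3/7 · 3 = 9/7 ft/s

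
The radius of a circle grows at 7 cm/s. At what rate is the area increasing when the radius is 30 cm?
420π cm²/s

A = πr²
dA/dt = 2πr · dr/dt = 2π(30)(7) = 420π cm²/s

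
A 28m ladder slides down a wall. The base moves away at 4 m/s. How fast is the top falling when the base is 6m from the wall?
12√187/187 ≈ 0.8775 m/s

x² + y² = 28²
2x·dx/dt + 2y·dy/dt = 0
dy/dt = -x/y · dx/dt = -6/(2√187) · 4 = -12√187/187 m/s
The top is descending at 12√187/187 ≈ 0.8775 m/s.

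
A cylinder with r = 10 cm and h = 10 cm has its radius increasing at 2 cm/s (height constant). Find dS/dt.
120π cm²/s

S = 2πrh + 2πr² (lateral + bases)
dS/dt = (2πh + 4πr)·dr/dt = (2π·10 + 4π·10)·2
= 120π cm²/s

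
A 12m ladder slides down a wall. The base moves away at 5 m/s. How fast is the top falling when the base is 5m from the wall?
25√119/119 ≈ 2.292 m/s

x² + y² = 12²
2x·dx/dt + 2y·dy/dt = 0
dy/dt = -x/y · dx/dt = -5/√119 · 5 = -25√119/119 m/s
The top is descending at 25√119/119 ≈ 2.292 m/s.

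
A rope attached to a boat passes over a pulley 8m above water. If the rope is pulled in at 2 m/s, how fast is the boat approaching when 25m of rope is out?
50√561/561 ≈ 2.111 m/s

rope² = x² + 8²
x = √(25² - 8²) = √561
dx/dt = (rope/x) · d(rope)/dt = (25/√561) · (-2) = -50√561/561 m/s
The boat approaches at 50√561/561 ≈ 2.111 m/s.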